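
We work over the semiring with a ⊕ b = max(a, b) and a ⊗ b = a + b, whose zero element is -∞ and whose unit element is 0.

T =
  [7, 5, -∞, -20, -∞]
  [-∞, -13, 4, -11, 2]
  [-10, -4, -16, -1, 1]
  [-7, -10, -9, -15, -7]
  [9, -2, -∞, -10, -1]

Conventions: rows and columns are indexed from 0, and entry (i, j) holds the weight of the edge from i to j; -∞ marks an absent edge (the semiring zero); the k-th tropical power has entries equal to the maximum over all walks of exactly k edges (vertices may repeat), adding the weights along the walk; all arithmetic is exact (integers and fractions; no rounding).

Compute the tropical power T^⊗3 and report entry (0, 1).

T^⊗2:
  [14, 12, 9, -6, 7]
  [11, 0, -9, 3, 5]
  [10, -1, 0, -9, 0]
  [2, -2, -6, -10, -8]
  [16, 14, 2, -11, 0]
T^⊗3:
  [21, 19, 16, 8, 14]
  [18, 16, 4, -5, 4]
  [17, 15, 3, -1, 1]
  [9, 7, 2, -7, 0]
  [23, 21, 18, 3, 16]
Key observation: the optimum is the walk 0->0->0->1, with weight 7 + 7 + 5 = 19.
Optimal value attained by: walk 0->0->0->1.
Answer: (T^⊗3)[0][1] = 19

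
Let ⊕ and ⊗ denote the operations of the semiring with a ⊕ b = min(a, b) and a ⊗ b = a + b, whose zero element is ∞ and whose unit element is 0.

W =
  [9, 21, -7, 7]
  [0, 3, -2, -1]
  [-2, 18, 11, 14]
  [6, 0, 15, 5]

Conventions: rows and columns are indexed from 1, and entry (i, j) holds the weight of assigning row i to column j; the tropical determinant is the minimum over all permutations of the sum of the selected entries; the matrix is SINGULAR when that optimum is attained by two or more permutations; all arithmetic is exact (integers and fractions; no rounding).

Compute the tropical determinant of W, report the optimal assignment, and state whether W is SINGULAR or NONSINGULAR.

σ = (1, 2, 3, 4): 9 + 3 + 11 + 5 = 28
σ = (1, 2, 4, 3): 9 + 3 + 14 + 15 = 41
σ = (1, 3, 2, 4): 9 + (-2) + 18 + 5 = 30
σ = (1, 3, 4, 2): 9 + (-2) + 14 + 0 = 21
σ = (1, 4, 2, 3): 9 + (-1) + 18 + 15 = 41
σ = (1, 4, 3, 2): 9 + (-1) + 11 + 0 = 19
σ = (2, 1, 3, 4): 21 + 0 + 11 + 5 = 37
σ = (2, 1, 4, 3): 21 + 0 + 14 + 15 = 50
σ = (2, 3, 1, 4): 21 + (-2) + (-2) + 5 = 22
σ = (2, 3, 4, 1): 21 + (-2) + 14 + 6 = 39
σ = (2, 4, 1, 3): 21 + (-1) + (-2) + 15 = 33
σ = (2, 4, 3, 1): 21 + (-1) + 11 + 6 = 37
σ = (3, 1, 2, 4): (-7) + 0 + 18 + 5 = 16
σ = (3, 1, 4, 2): (-7) + 0 + 14 + 0 = 7
σ = (3, 2, 1, 4): (-7) + 3 + (-2) + 5 = -1
σ = (3, 2, 4, 1): (-7) + 3 + 14 + 6 = 16
σ = (3, 4, 1, 2): (-7) + (-1) + (-2) + 0 = -10
σ = (3, 4, 2, 1): (-7) + (-1) + 18 + 6 = 16
σ = (4, 1, 2, 3): 7 + 0 + 18 + 15 = 40
σ = (4, 1, 3, 2): 7 + 0 + 11 + 0 = 18
σ = (4, 2, 1, 3): 7 + 3 + (-2) + 15 = 23
σ = (4, 2, 3, 1): 7 + 3 + 11 + 6 = 27
σ = (4, 3, 1, 2): 7 + (-2) + (-2) + 0 = 3
σ = (4, 3, 2, 1): 7 + (-2) + 18 + 6 = 29
Optimal value attained by: σ = (3, 4, 1, 2).
Answer: det⊕(W) = -10; verdict: NONSINGULAR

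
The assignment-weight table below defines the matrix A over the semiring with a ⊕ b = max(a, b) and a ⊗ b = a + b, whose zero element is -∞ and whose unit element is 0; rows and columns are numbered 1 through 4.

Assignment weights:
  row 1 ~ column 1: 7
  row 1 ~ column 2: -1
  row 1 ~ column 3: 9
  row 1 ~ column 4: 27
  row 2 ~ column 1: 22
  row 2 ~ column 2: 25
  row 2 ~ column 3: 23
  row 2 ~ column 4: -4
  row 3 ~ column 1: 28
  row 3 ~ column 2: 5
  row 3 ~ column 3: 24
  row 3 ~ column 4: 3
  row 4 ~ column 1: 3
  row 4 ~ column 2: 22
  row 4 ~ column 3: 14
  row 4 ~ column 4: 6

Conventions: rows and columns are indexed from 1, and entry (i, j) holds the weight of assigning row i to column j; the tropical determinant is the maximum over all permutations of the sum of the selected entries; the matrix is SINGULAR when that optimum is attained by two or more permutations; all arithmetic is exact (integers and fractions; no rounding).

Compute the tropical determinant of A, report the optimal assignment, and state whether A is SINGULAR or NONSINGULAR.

σ = (1, 2, 3, 4): 7 + 25 + 24 + 6 = 62
σ = (1, 2, 4, 3): 7 + 25 + 3 + 14 = 49
σ = (1, 3, 2, 4): 7 + 23 + 5 + 6 = 41
σ = (1, 3, 4, 2): 7 + 23 + 3 + 22 = 55
σ = (1, 4, 2, 3): 7 + (-4) + 5 + 14 = 22
σ = (1, 4, 3, 2): 7 + (-4) + 24 + 22 = 49
σ = (2, 1, 3, 4): (-1) + 22 + 24 + 6 = 51
σ = (2, 1, 4, 3): (-1) + 22 + 3 + 14 = 38
σ = (2, 3, 1, 4): (-1) + 23 + 28 + 6 = 56
σ = (2, 3, 4, 1): (-1) + 23 + 3 + 3 = 28
σ = (2, 4, 1, 3): (-1) + (-4) + 28 + 14 = 37
σ = (2, 4, 3, 1): (-1) + (-4) + 24 + 3 = 22
σ = (3, 1, 2, 4): 9 + 22 + 5 + 6 = 42
σ = (3, 1, 4, 2): 9 + 22 + 3 + 22 = 56
σ = (3, 2, 1, 4): 9 + 25 + 28 + 6 = 68
σ = (3, 2, 4, 1): 9 + 25 + 3 + 3 = 40
σ = (3, 4, 1, 2): 9 + (-4) + 28 + 22 = 55
σ = (3, 4, 2, 1): 9 + (-4) + 5 + 3 = 13
σ = (4, 1, 2, 3): 27 + 22 + 5 + 14 = 68
σ = (4, 1, 3, 2): 27 + 22 + 24 + 22 = 95
σ = (4, 2, 1, 3): 27 + 25 + 28 + 14 = 94
σ = (4, 2, 3, 1): 27 + 25 + 24 + 3 = 79
σ = (4, 3, 1, 2): 27 + 23 + 28 + 22 = 100
σ = (4, 3, 2, 1): 27 + 23 + 5 + 3 = 58
Optimal value attained by: σ = (4, 3, 1, 2).
Answer: det⊕(A) = 100; verdict: NONSINGULAR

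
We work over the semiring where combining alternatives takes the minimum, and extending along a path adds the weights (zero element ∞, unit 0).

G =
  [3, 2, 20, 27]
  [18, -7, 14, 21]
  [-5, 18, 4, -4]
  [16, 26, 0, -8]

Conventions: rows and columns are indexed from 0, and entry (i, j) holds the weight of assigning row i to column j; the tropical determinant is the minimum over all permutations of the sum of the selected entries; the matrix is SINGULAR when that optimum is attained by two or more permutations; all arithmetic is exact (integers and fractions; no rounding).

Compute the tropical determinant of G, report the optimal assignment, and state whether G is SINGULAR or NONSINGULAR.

σ = (0, 1, 2, 3): 3 + (-7) + 4 + (-8) = -8
σ = (0, 1, 3, 2): 3 + (-7) + (-4) + 0 = -8
σ = (0, 2, 1, 3): 3 + 14 + 18 + (-8) = 27
σ = (0, 2, 3, 1): 3 + 14 + (-4) + 26 = 39
σ = (0, 3, 1, 2): 3 + 21 + 18 + 0 = 42
σ = (0, 3, 2, 1): 3 + 21 + 4 + 26 = 54
σ = (1, 0, 2, 3): 2 + 18 + 4 + (-8) = 16
σ = (1, 0, 3, 2): 2 + 18 + (-4) + 0 = 16
σ = (1, 2, 0, 3): 2 + 14 + (-5) + (-8) = 3
σ = (1, 2, 3, 0): 2 + 14 + (-4) + 16 = 28
σ = (1, 3, 0, 2): 2 + 21 + (-5) + 0 = 18
σ = (1, 3, 2, 0): 2 + 21 + 4 + 16 = 43
σ = (2, 0, 1, 3): 20 + 18 + 18 + (-8) = 48
σ = (2, 0, 3, 1): 20 + 18 + (-4) + 26 = 60
σ = (2, 1, 0, 3): 20 + (-7) + (-5) + (-8) = 0
σ = (2, 1, 3, 0): 20 + (-7) + (-4) + 16 = 25
σ = (2, 3, 0, 1): 20 + 21 + (-5) + 26 = 62
σ = (2, 3, 1, 0): 20 + 21 + 18 + 16 = 75
σ = (3, 0, 1, 2): 27 + 18 + 18 + 0 = 63
σ = (3, 0, 2, 1): 27 + 18 + 4 + 26 = 75
σ = (3, 1, 0, 2): 27 + (-7) + (-5) + 0 = 15
σ = (3, 1, 2, 0): 27 + (-7) + 4 + 16 = 40
σ = (3, 2, 0, 1): 27 + 14 + (-5) + 26 = 62
σ = (3, 2, 1, 0): 27 + 14 + 18 + 16 = 75
Optimal value attained by: σ = (0, 1, 2, 3).
Answer: det⊕(G) = -8; verdict: SINGULAR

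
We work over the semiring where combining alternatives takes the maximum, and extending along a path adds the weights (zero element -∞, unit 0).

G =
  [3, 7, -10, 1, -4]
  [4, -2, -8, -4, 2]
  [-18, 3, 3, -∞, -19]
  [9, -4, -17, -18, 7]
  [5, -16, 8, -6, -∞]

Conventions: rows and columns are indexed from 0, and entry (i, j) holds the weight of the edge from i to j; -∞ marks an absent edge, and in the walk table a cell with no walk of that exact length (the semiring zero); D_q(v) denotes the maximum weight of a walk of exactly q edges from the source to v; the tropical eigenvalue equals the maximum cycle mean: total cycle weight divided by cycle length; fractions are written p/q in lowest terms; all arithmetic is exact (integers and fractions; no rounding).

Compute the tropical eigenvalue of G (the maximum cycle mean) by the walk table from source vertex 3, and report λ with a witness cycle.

q=0: [-∞, -∞, -∞, 0, -∞]
q=1: [9, -4, -17, -18, 7]
q=2: [12, 16, 15, 10, 5]
q=3: [20, 19, 18, 13, 18]
q=4: [23, 27, 26, 21, 21]
q=5: [31, 30, 29, 24, 29]
Optimal cycle mean attained by: cycle 0->1->0, total 7 + 4, length 2.
Answer: λ = 11/2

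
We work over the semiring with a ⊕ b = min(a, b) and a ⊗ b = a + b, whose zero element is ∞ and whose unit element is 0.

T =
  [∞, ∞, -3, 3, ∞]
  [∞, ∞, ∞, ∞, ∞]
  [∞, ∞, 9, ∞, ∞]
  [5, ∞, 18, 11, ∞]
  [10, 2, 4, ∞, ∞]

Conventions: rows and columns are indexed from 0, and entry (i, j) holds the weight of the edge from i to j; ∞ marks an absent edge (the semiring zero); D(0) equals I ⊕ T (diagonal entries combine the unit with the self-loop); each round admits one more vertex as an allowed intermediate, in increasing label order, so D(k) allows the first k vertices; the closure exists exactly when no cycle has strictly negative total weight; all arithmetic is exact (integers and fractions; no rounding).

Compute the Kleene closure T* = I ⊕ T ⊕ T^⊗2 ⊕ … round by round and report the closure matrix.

D(0):
  [0, ∞, -3, 3, ∞]
  [∞, 0, ∞, ∞, ∞]
  [∞, ∞, 0, ∞, ∞]
  [5, ∞, 18, 0, ∞]
  [10, 2, 4, ∞, 0]
D(1):
  [0, ∞, -3, 3, ∞]
  [∞, 0, ∞, ∞, ∞]
  [∞, ∞, 0, ∞, ∞]
  [5, ∞, 2, 0, ∞]
  [10, 2, 4, 13, 0]
D(2):
  [0, ∞, -3, 3, ∞]
  [∞, 0, ∞, ∞, ∞]
  [∞, ∞, 0, ∞, ∞]
  [5, ∞, 2, 0, ∞]
  [10, 2, 4, 13, 0]
D(3):
  [0, ∞, -3, 3, ∞]
  [∞, 0, ∞, ∞, ∞]
  [∞, ∞, 0, ∞, ∞]
  [5, ∞, 2, 0, ∞]
  [10, 2, 4, 13, 0]
D(4):
  [0, ∞, -3, 3, ∞]
  [∞, 0, ∞, ∞, ∞]
  [∞, ∞, 0, ∞, ∞]
  [5, ∞, 2, 0, ∞]
  [10, 2, 4, 13, 0]
D(5):
  [0, ∞, -3, 3, ∞]
  [∞, 0, ∞, ∞, ∞]
  [∞, ∞, 0, ∞, ∞]
  [5, ∞, 2, 0, ∞]
  [10, 2, 4, 13, 0]
Answer: T* = [[0, ∞, -3, 3, ∞], [∞, 0, ∞, ∞, ∞], [∞, ∞, 0, ∞, ∞], [5, ∞, 2, 0, ∞], [10, 2, 4, 13, 0]]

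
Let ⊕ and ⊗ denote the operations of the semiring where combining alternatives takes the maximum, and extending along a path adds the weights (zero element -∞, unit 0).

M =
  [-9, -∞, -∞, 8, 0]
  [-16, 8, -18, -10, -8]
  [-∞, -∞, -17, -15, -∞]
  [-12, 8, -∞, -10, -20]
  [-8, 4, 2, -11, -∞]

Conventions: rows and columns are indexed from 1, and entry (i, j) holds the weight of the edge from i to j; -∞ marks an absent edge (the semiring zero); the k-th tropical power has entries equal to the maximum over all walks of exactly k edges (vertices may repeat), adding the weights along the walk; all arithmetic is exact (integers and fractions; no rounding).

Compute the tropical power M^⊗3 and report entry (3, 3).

M^⊗2:
  [-4, 16, 2, -1, -9]
  [-8, 16, -6, -2, 0]
  [-27, -7, -34, -25, -35]
  [-8, 16, -10, -2, 0]
  [-12, 12, -14, 0, -4]
M^⊗3:
  [0, 24, -2, 6, 8]
  [0, 24, 2, 6, 8]
  [-23, 1, -25, -17, -15]
  [0, 24, 2, 6, 8]
  [-4, 20, -2, 2, 4]
Key observation: the optimum is the walk 3->4->2->3, with weight (-15) + 8 + (-18) = -25.
Optimal value attained by: walk 3->4->2->3.
Answer: (M^⊗3)[3][3] = -25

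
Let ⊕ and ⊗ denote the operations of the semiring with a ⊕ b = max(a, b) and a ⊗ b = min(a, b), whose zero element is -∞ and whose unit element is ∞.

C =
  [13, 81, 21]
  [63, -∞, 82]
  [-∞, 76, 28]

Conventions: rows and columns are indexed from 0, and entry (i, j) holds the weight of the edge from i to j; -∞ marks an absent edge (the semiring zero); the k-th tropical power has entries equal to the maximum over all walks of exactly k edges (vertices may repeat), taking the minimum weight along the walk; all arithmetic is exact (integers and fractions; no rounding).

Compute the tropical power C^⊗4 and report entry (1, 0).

C^⊗2:
  [63, 21, 81]
  [13, 76, 28]
  [63, 28, 76]
C^⊗3:
  [21, 76, 28]
  [63, 28, 76]
  [28, 76, 28]
C^⊗4:
  [63, 28, 76]
  [28, 76, 28]
  [63, 28, 76]
Key observation: the optimum is the walk 1->2->2->1->0, with weight 82 min 28 min 76 min 63 = 28.
Optimal value attained by: walk 1->2->2->1->0.
Answer: (C^⊗4)[1][0] = 28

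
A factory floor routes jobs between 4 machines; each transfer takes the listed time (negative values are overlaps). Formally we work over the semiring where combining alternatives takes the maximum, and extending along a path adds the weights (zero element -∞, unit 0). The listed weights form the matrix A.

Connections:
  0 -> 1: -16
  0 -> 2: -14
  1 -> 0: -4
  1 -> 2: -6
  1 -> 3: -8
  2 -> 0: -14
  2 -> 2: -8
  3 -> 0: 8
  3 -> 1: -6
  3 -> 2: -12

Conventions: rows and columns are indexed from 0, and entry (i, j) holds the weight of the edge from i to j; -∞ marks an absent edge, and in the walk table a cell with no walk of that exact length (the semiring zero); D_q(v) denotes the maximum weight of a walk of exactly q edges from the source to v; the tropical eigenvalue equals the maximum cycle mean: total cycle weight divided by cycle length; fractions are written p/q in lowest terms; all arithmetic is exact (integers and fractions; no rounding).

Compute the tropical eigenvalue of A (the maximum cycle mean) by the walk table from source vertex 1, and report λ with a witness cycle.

q=0: [-∞, 0, -∞, -∞]
q=1: [-4, -∞, -6, -8]
q=2: [0, -14, -14, -∞]
q=3: [-18, -16, -14, -22]
q=4: [-14, -28, -22, -24]
Optimal cycle mean attained by: cycle 0->1->3->0, total (-16) + (-8) + 8, length 3.
Answer: λ = -16/3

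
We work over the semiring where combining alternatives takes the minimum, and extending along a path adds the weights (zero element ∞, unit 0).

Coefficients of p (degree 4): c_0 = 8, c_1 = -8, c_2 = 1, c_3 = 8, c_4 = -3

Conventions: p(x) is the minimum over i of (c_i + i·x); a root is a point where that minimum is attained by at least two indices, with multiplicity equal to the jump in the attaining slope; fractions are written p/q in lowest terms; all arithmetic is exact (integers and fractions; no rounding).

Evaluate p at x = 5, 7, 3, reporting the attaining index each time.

p(5) = min(8+0·5=8, -8+1·5=-3, 1+2·5=11, 8+3·5=23, -3+4·5=17) = -3 (attained by i=1)
p(7) = min(8+0·7=8, -8+1·7=-1, 1+2·7=15, 8+3·7=29, -3+4·7=25) = -1 (attained by i=1)
p(3) = min(8+0·3=8, -8+1·3=-5, 1+2·3=7, 8+3·3=17, -3+4·3=9) = -5 (attained by i=1)
Answer: p(5) = -3; p(7) = -1; p(3) = -5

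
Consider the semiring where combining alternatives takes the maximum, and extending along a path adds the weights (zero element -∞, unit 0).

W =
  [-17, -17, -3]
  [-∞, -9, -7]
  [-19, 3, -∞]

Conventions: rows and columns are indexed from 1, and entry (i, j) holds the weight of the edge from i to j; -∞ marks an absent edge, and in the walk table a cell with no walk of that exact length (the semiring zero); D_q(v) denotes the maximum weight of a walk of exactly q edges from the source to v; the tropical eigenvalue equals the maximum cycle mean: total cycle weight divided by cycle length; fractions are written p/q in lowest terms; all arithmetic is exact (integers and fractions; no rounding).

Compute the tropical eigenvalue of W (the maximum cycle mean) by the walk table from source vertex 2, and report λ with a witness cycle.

q=0: [-∞, 0, -∞]
q=1: [-∞, -9, -7]
q=2: [-26, -4, -16]
q=3: [-35, -13, -11]
Optimal cycle mean attained by: cycle 2->3->2, total (-7) + 3, length 2.
Answer: λ = -2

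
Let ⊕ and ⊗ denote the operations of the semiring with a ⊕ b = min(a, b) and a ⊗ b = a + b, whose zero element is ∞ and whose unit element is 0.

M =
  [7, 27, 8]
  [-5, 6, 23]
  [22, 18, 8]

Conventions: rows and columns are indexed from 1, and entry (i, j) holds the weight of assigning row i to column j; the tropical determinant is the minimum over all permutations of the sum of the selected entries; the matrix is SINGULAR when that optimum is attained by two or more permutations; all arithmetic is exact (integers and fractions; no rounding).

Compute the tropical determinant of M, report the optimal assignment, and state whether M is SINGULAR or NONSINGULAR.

σ = (1, 2, 3): 7 + 6 + 8 = 21
σ = (1, 3, 2): 7 + 23 + 18 = 48
σ = (2, 1, 3): 27 + (-5) + 8 = 30
σ = (2, 3, 1): 27 + 23 + 22 = 72
σ = (3, 1, 2): 8 + (-5) + 18 = 21
σ = (3, 2, 1): 8 + 6 + 22 = 36
Optimal value attained by: σ = (1, 2, 3).
Answer: det⊕(M) = 21; verdict: SINGULAR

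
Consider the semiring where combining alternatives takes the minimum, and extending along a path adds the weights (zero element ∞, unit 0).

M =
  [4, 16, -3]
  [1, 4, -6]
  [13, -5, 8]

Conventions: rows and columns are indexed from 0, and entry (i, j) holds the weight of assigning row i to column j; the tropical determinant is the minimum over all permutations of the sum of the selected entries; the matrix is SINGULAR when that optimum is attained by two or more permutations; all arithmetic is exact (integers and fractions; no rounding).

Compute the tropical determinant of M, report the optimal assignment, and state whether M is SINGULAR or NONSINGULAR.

σ = (0, 1, 2): 4 + 4 + 8 = 16
σ = (0, 2, 1): 4 + (-6) + (-5) = -7
σ = (1, 0, 2): 16 + 1 + 8 = 25
σ = (1, 2, 0): 16 + (-6) + 13 = 23
σ = (2, 0, 1): (-3) + 1 + (-5) = -7
σ = (2, 1, 0): (-3) + 4 + 13 = 14
Optimal value attained by: σ = (0, 2, 1).
Answer: det⊕(M) = -7; verdict: SINGULAR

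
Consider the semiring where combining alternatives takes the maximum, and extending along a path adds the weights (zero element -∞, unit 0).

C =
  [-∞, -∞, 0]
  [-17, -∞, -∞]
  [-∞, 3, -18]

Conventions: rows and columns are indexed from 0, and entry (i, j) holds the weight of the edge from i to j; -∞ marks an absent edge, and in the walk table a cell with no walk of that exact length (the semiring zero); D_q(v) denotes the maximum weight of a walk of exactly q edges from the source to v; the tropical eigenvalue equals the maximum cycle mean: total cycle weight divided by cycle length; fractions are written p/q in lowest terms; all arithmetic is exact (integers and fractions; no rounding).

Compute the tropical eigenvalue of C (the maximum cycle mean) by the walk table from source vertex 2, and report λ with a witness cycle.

q=0: [-∞, -∞, 0]
q=1: [-∞, 3, -18]
q=2: [-14, -15, -36]
q=3: [-32, -33, -14]
Optimal cycle mean attained by: cycle 0->2->1->0, total 0 + 3 + (-17), length 3.
Answer: λ = -14/3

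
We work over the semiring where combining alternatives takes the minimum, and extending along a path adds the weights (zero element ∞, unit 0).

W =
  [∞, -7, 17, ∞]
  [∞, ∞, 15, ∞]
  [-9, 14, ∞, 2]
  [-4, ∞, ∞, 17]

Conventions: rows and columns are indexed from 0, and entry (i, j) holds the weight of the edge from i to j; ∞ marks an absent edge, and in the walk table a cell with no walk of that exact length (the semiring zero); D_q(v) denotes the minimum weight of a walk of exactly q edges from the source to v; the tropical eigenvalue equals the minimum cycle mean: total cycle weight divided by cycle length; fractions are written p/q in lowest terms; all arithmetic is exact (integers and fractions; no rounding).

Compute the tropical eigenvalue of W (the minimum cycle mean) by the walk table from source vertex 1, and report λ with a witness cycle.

q=0: [∞, 0, ∞, ∞]
q=1: [∞, ∞, 15, ∞]
q=2: [6, 29, ∞, 17]
q=3: [13, -1, 23, 34]
q=4: [14, 6, 14, 25]
Optimal cycle mean attained by: cycle 0->1->2->0, total (-7) + 15 + (-9), length 3.
Answer: λ = -1/3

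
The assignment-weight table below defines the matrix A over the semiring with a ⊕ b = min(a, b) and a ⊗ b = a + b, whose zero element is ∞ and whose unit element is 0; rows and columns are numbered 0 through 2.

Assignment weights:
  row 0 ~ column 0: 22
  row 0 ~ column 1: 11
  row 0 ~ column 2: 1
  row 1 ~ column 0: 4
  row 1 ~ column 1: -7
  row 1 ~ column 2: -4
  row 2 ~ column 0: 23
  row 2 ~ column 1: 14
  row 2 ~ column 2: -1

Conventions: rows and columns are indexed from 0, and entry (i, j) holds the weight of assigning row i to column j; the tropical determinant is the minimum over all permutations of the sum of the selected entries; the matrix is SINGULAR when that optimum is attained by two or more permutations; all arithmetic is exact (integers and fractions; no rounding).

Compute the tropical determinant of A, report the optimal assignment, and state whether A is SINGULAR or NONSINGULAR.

σ = (0, 1, 2): 22 + (-7) + (-1) = 14
σ = (0, 2, 1): 22 + (-4) + 14 = 32
σ = (1, 0, 2): 11 + 4 + (-1) = 14
σ = (1, 2, 0): 11 + (-4) + 23 = 30
σ = (2, 0, 1): 1 + 4 + 14 = 19
σ = (2, 1, 0): 1 + (-7) + 23 = 17
Optimal value attained by: σ = (0, 1, 2).
Answer: det⊕(A) = 14; verdict: SINGULAR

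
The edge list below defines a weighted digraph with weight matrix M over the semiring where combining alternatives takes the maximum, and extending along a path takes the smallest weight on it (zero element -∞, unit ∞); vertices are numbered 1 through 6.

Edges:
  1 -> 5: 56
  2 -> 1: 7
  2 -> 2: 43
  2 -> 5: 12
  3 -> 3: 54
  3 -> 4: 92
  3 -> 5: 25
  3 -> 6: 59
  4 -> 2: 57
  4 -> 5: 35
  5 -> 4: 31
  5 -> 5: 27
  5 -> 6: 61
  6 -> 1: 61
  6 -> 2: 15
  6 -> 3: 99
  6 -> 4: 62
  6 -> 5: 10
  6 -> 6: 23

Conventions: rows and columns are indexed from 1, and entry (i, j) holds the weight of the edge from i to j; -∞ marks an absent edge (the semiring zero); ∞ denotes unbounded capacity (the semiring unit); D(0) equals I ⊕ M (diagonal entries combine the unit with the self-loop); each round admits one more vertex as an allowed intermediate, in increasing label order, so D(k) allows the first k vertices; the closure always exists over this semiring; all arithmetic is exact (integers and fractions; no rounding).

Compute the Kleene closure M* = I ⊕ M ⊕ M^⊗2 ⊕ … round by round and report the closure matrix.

D(0):
  [∞, -∞, -∞, -∞, 56, -∞]
  [7, ∞, -∞, -∞, 12, -∞]
  [-∞, -∞, ∞, 92, 25, 59]
  [-∞, 57, -∞, ∞, 35, -∞]
  [-∞, -∞, -∞, 31, ∞, 61]
  [61, 15, 99, 62, 10, ∞]
D(1):
  [∞, -∞, -∞, -∞, 56, -∞]
  [7, ∞, -∞, -∞, 12, -∞]
  [-∞, -∞, ∞, 92, 25, 59]
  [-∞, 57, -∞, ∞, 35, -∞]
  [-∞, -∞, -∞, 31, ∞, 61]
  [61, 15, 99, 62, 56, ∞]
D(2):
  [∞, -∞, -∞, -∞, 56, -∞]
  [7, ∞, -∞, -∞, 12, -∞]
  [-∞, -∞, ∞, 92, 25, 59]
  [7, 57, -∞, ∞, 35, -∞]
  [-∞, -∞, -∞, 31, ∞, 61]
  [61, 15, 99, 62, 56, ∞]
D(3):
  [∞, -∞, -∞, -∞, 56, -∞]
  [7, ∞, -∞, -∞, 12, -∞]
  [-∞, -∞, ∞, 92, 25, 59]
  [7, 57, -∞, ∞, 35, -∞]
  [-∞, -∞, -∞, 31, ∞, 61]
  [61, 15, 99, 92, 56, ∞]
D(4):
  [∞, -∞, -∞, -∞, 56, -∞]
  [7, ∞, -∞, -∞, 12, -∞]
  [7, 57, ∞, 92, 35, 59]
  [7, 57, -∞, ∞, 35, -∞]
  [7, 31, -∞, 31, ∞, 61]
  [61, 57, 99, 92, 56, ∞]
D(5):
  [∞, 31, -∞, 31, 56, 56]
  [7, ∞, -∞, 12, 12, 12]
  [7, 57, ∞, 92, 35, 59]
  [7, 57, -∞, ∞, 35, 35]
  [7, 31, -∞, 31, ∞, 61]
  [61, 57, 99, 92, 56, ∞]
D(6):
  [∞, 56, 56, 56, 56, 56]
  [12, ∞, 12, 12, 12, 12]
  [59, 57, ∞, 92, 56, 59]
  [35, 57, 35, ∞, 35, 35]
  [61, 57, 61, 61, ∞, 61]
  [61, 57, 99, 92, 56, ∞]
Answer: M* = [[∞, 56, 56, 56, 56, 56], [12, ∞, 12, 12, 12, 12], [59, 57, ∞, 92, 56, 59], [35, 57, 35, ∞, 35, 35], [61, 57, 61, 61, ∞, 61], [61, 57, 99, 92, 56, ∞]]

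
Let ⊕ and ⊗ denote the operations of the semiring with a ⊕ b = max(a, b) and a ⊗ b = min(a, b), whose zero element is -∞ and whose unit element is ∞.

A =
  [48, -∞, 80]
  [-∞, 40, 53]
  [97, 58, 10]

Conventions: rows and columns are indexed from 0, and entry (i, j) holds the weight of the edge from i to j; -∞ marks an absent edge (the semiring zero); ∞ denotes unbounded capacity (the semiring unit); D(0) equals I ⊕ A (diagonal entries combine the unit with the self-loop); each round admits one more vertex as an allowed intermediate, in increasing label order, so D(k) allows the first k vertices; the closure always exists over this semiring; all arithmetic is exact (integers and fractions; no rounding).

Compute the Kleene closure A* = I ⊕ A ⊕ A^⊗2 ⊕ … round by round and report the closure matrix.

D(0):
  [∞, -∞, 80]
  [-∞, ∞, 53]
  [97, 58, ∞]
D(1):
  [∞, -∞, 80]
  [-∞, ∞, 53]
  [97, 58, ∞]
D(2):
  [∞, -∞, 80]
  [-∞, ∞, 53]
  [97, 58, ∞]
D(3):
  [∞, 58, 80]
  [53, ∞, 53]
  [97, 58, ∞]
Answer: A* = [[∞, 58, 80], [53, ∞, 53], [97, 58, ∞]]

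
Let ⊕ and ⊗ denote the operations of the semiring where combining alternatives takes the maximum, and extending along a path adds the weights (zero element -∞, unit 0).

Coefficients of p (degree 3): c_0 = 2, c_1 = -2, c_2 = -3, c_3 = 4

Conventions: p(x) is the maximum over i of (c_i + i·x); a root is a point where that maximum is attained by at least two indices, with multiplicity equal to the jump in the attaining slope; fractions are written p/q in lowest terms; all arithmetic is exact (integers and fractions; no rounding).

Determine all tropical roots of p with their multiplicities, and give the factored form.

hull edge (i=0, c=2) to (i=3, c=4): slope 2/3, span 3
Factored form: p(x) = 4 ⊗ (x ⊕ (-2/3)) ⊗ (x ⊕ (-2/3)) ⊗ (x ⊕ (-2/3))
Answer: roots = -2/3 (mult 3)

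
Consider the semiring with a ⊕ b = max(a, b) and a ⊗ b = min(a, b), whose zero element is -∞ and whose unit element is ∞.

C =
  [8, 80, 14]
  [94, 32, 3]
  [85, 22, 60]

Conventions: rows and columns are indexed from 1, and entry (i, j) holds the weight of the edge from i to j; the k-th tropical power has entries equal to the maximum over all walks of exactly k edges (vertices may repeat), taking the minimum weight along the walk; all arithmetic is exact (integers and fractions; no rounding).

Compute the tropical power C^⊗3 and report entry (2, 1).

C^⊗2:
  [80, 32, 14]
  [32, 80, 14]
  [60, 80, 60]
C^⊗3:
  [32, 80, 14]
  [80, 32, 14]
  [80, 60, 60]
Key observation: the optimum is the walk 2->1->2->1, with weight 94 min 80 min 94 = 80.
Optimal value attained by: walk 2->1->2->1.
Answer: (C^⊗3)[2][1] = 80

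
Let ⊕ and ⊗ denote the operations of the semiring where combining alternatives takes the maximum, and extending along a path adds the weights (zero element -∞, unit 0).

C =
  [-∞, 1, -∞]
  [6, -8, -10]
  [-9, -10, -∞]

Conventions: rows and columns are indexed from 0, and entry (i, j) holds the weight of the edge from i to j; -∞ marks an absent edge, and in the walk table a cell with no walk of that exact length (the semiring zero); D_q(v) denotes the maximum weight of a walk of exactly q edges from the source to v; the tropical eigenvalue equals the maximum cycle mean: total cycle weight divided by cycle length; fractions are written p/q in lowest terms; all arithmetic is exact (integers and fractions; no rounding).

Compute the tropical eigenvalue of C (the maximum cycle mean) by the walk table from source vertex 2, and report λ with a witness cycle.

q=0: [-∞, -∞, 0]
q=1: [-9, -10, -∞]
q=2: [-4, -8, -20]
q=3: [-2, -3, -18]
Optimal cycle mean attained by: cycle 0->1->0, total 1 + 6, length 2.
Answer: λ = 7/2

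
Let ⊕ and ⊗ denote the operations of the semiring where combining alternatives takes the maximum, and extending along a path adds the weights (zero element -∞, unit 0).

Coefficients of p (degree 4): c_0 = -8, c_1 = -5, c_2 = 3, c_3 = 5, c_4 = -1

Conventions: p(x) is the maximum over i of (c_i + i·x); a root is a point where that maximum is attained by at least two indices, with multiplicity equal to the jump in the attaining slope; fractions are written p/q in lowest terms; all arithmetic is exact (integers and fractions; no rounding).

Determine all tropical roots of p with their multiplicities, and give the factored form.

hull edge (i=0, c=-8) to (i=2, c=3): slope 11/2, span 2
hull edge (i=2, c=3) to (i=3, c=5): slope 2, span 1
hull edge (i=3, c=5) to (i=4, c=-1): slope -6, span 1
Factored form: p(x) = -1 ⊗ (x ⊕ (-11/2)) ⊗ (x ⊕ (-11/2)) ⊗ (x ⊕ (-2)) ⊗ (x ⊕ 6)
Answer: roots = -11/2 (mult 2), -2 (mult 1), 6 (mult 1)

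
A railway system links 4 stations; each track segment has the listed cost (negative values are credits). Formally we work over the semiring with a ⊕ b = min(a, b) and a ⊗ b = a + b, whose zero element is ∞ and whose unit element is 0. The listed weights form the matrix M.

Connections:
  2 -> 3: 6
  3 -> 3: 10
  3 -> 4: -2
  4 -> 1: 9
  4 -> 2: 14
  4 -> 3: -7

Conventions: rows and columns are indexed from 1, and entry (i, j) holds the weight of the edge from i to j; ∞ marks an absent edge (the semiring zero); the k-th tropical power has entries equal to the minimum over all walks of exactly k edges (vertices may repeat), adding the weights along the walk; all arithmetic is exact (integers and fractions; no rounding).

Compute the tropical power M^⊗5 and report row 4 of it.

M^⊗2:
  [∞, ∞, ∞, ∞]
  [∞, ∞, 16, 4]
  [7, 12, -9, 8]
  [∞, ∞, 3, -9]
M^⊗3:
  [∞, ∞, ∞, ∞]
  [13, 18, -3, 14]
  [17, 22, 1, -11]
  [0, 5, -16, 1]
M^⊗4:
  [∞, ∞, ∞, ∞]
  [23, 28, 7, -5]
  [-2, 3, -18, -1]
  [10, 15, -6, -18]
M^⊗5:
  [∞, ∞, ∞, ∞]
  [4, 9, -12, 5]
  [8, 13, -8, -20]
  [-9, -4, -25, -8]
Answer: row 4 of M^⊗5 = [-9, -4, -25, -8]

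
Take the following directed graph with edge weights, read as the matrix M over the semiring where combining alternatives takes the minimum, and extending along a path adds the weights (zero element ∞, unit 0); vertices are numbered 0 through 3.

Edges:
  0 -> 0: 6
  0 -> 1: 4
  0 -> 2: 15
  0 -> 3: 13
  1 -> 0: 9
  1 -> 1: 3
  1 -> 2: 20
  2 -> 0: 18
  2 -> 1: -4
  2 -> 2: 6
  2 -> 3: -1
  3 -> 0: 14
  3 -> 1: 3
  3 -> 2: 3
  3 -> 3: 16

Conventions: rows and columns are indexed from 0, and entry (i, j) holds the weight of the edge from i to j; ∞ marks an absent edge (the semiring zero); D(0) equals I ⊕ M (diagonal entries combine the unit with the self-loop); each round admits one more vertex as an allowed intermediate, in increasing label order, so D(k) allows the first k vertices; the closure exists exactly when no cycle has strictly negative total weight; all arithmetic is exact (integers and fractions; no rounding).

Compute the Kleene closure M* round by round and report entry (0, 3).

D(0):
  [0, 4, 15, 13]
  [9, 0, 20, ∞]
  [18, -4, 0, -1]
  [14, 3, 3, 0]
D(1):
  [0, 4, 15, 13]
  [9, 0, 20, 22]
  [18, -4, 0, -1]
  [14, 3, 3, 0]
D(2):
  [0, 4, 15, 13]
  [9, 0, 20, 22]
  [5, -4, 0, -1]
  [12, 3, 3, 0]
D(3):
  [0, 4, 15, 13]
  [9, 0, 20, 19]
  [5, -4, 0, -1]
  [8, -1, 3, 0]
D(4):
  [0, 4, 15, 13]
  [9, 0, 20, 19]
  [5, -4, 0, -1]
  [8, -1, 3, 0]
Answer: M*[0][3] = 13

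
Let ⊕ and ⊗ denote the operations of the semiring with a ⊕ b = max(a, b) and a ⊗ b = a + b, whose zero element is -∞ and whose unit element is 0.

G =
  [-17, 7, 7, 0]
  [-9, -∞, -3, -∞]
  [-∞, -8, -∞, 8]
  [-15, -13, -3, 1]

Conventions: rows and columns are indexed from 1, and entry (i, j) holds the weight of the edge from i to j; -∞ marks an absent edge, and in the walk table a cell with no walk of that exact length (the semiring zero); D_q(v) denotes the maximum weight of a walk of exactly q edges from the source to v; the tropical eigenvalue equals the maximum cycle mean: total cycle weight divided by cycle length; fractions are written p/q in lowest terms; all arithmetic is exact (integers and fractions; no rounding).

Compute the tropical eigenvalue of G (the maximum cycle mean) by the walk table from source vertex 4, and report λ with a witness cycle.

q=0: [-∞, -∞, -∞, 0]
q=1: [-15, -13, -3, 1]
q=2: [-14, -8, -2, 5]
q=3: [-10, -7, 2, 6]
q=4: [-9, -3, 3, 10]
Optimal cycle mean attained by: cycle 3->4->3, total 8 + (-3), length 2.
Answer: λ = 5/2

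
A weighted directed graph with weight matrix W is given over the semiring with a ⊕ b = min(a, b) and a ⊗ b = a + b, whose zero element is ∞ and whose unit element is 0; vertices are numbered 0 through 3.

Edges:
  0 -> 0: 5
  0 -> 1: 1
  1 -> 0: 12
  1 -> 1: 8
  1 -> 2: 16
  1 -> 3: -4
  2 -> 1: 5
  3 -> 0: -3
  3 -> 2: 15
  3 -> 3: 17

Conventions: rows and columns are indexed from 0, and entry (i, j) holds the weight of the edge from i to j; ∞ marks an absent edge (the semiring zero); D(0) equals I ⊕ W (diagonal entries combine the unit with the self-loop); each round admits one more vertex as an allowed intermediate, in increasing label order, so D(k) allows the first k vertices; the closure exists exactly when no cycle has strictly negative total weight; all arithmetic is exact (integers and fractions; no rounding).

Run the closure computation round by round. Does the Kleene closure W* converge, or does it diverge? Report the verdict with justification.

D(0):
  [0, 1, ∞, ∞]
  [12, 0, 16, -4]
  [∞, 5, 0, ∞]
  [-3, ∞, 15, 0]
D(1):
  [0, 1, ∞, ∞]
  [12, 0, 16, -4]
  [∞, 5, 0, ∞]
  [-3, -2, 15, 0]
Detection: at round 2, diagonal entry (3, 3) turns strictly negative.
Key observation: the cycle 3->0->1->3 has total weight (-3) + 1 + (-4), which is strictly negative.
Answer: DIVERGES — negative cycle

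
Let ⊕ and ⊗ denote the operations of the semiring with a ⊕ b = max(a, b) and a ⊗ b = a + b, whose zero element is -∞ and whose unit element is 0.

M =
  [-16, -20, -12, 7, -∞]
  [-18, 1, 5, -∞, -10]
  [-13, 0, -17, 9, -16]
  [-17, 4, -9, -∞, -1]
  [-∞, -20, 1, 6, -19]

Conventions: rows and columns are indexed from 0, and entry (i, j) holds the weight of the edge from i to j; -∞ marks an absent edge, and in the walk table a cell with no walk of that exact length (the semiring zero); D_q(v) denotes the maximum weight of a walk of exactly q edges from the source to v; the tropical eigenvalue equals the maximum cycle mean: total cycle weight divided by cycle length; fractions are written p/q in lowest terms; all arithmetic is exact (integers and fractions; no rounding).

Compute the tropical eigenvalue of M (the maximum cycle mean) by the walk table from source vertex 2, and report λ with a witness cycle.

q=0: [-∞, -∞, 0, -∞, -∞]
q=1: [-13, 0, -17, 9, -16]
q=2: [-8, 13, 5, -6, 8]
q=3: [-5, 14, 18, 14, 3]
q=4: [5, 18, 19, 27, 13]
q=5: [10, 31, 23, 28, 26]
Optimal cycle mean attained by: cycle 1->2->3->1, total 5 + 9 + 4, length 3.
Answer: λ = 6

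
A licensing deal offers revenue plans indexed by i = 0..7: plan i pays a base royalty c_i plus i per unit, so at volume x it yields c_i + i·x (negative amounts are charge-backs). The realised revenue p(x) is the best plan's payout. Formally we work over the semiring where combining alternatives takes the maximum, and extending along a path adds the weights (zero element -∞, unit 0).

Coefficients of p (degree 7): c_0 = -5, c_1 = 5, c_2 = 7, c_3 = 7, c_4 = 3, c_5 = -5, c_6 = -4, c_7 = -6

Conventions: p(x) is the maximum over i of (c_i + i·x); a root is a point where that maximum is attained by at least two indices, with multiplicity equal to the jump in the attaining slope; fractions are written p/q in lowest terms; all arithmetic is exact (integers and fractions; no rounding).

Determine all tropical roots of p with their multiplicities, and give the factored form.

hull edge (i=0, c=-5) to (i=1, c=5): slope 10, span 1
hull edge (i=1, c=5) to (i=2, c=7): slope 2, span 1
hull edge (i=2, c=7) to (i=3, c=7): slope 0, span 1
hull edge (i=3, c=7) to (i=7, c=-6): slope -13/4, span 4
Factored form: p(x) = -6 ⊗ (x ⊕ (-10)) ⊗ (x ⊕ (-2)) ⊗ (x ⊕ 0) ⊗ (x ⊕ 13/4) ⊗ (x ⊕ 13/4) ⊗ (x ⊕ 13/4) ⊗ (x ⊕ 13/4)
Answer: roots = -10 (mult 1), -2 (mult 1), 0 (mult 1), 13/4 (mult 4)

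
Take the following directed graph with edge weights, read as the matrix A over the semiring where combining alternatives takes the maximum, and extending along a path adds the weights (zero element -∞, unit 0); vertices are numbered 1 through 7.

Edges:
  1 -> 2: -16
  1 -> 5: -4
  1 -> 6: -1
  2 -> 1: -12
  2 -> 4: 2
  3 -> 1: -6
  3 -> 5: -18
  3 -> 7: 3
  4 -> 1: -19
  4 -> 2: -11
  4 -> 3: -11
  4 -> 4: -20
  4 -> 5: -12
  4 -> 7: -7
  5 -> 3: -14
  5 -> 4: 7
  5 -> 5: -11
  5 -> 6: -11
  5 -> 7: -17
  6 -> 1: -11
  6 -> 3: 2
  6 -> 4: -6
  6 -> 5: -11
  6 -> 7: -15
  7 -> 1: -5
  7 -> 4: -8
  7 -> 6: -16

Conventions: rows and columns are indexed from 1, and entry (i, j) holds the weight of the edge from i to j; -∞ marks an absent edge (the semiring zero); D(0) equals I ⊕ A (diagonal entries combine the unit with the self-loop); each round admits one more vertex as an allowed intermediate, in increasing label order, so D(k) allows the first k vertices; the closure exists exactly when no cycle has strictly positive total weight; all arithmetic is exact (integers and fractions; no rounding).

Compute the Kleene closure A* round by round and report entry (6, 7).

D(0):
  [0, -16, -∞, -∞, -4, -1, -∞]
  [-12, 0, -∞, 2, -∞, -∞, -∞]
  [-6, -∞, 0, -∞, -18, -∞, 3]
  [-19, -11, -11, 0, -12, -∞, -7]
  [-∞, -∞, -14, 7, 0, -11, -17]
  [-11, -∞, 2, -6, -11, 0, -15]
  [-5, -∞, -∞, -8, -∞, -16, 0]
D(1):
  [0, -16, -∞, -∞, -4, -1, -∞]
  [-12, 0, -∞, 2, -16, -13, -∞]
  [-6, -22, 0, -∞, -10, -7, 3]
  [-19, -11, -11, 0, -12, -20, -7]
  [-∞, -∞, -14, 7, 0, -11, -17]
  [-11, -27, 2, -6, -11, 0, -15]
  [-5, -21, -∞, -8, -9, -6, 0]
D(2):
  [0, -16, -∞, -14, -4, -1, -∞]
  [-12, 0, -∞, 2, -16, -13, -∞]
  [-6, -22, 0, -20, -10, -7, 3]
  [-19, -11, -11, 0, -12, -20, -7]
  [-∞, -∞, -14, 7, 0, -11, -17]
  [-11, -27, 2, -6, -11, 0, -15]
  [-5, -21, -∞, -8, -9, -6, 0]
D(3):
  [0, -16, -∞, -14, -4, -1, -∞]
  [-12, 0, -∞, 2, -16, -13, -∞]
  [-6, -22, 0, -20, -10, -7, 3]
  [-17, -11, -11, 0, -12, -18, -7]
  [-20, -36, -14, 7, 0, -11, -11]
  [-4, -20, 2, -6, -8, 0, 5]
  [-5, -21, -∞, -8, -9, -6, 0]
D(4):
  [0, -16, -25, -14, -4, -1, -21]
  [-12, 0, -9, 2, -10, -13, -5]
  [-6, -22, 0, -20, -10, -7, 3]
  [-17, -11, -11, 0, -12, -18, -7]
  [-10, -4, -4, 7, 0, -11, 0]
  [-4, -17, 2, -6, -8, 0, 5]
  [-5, -19, -19, -8, -9, -6, 0]
D(5):
  [0, -8, -8, 3, -4, -1, -4]
  [-12, 0, -9, 2, -10, -13, -5]
  [-6, -14, 0, -3, -10, -7, 3]
  [-17, -11, -11, 0, -12, -18, -7]
  [-10, -4, -4, 7, 0, -11, 0]
  [-4, -12, 2, -1, -8, 0, 5]
  [-5, -13, -13, -2, -9, -6, 0]
D(6):
  [0, -8, 1, 3, -4, -1, 4]
  [-12, 0, -9, 2, -10, -13, -5]
  [-6, -14, 0, -3, -10, -7, 3]
  [-17, -11, -11, 0, -12, -18, -7]
  [-10, -4, -4, 7, 0, -11, 0]
  [-4, -12, 2, -1, -8, 0, 5]
  [-5, -13, -4, -2, -9, -6, 0]
D(7):
  [0, -8, 1, 3, -4, -1, 4]
  [-10, 0, -9, 2, -10, -11, -5]
  [-2, -10, 0, 1, -6, -3, 3]
  [-12, -11, -11, 0, -12, -13, -7]
  [-5, -4, -4, 7, 0, -6, 0]
  [0, -8, 2, 3, -4, 0, 5]
  [-5, -13, -4, -2, -9, -6, 0]
Answer: A*[6][7] = 5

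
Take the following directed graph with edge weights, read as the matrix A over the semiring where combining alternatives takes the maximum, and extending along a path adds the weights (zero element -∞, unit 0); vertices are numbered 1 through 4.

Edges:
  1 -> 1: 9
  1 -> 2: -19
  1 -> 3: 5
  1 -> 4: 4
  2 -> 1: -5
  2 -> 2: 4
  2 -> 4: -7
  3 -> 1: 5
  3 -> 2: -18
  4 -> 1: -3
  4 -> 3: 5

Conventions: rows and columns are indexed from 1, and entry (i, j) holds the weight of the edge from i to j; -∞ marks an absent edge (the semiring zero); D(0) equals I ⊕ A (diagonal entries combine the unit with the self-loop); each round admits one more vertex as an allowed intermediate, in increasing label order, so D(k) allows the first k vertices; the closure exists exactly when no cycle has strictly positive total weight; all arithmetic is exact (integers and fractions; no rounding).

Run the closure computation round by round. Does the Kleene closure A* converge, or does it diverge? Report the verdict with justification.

Detection: at round 0, diagonal entry (1, 1) turns strictly positive.
Key observation: the cycle 1->1 has total weight 9, which is strictly positive.
Answer: DIVERGES — positive cycle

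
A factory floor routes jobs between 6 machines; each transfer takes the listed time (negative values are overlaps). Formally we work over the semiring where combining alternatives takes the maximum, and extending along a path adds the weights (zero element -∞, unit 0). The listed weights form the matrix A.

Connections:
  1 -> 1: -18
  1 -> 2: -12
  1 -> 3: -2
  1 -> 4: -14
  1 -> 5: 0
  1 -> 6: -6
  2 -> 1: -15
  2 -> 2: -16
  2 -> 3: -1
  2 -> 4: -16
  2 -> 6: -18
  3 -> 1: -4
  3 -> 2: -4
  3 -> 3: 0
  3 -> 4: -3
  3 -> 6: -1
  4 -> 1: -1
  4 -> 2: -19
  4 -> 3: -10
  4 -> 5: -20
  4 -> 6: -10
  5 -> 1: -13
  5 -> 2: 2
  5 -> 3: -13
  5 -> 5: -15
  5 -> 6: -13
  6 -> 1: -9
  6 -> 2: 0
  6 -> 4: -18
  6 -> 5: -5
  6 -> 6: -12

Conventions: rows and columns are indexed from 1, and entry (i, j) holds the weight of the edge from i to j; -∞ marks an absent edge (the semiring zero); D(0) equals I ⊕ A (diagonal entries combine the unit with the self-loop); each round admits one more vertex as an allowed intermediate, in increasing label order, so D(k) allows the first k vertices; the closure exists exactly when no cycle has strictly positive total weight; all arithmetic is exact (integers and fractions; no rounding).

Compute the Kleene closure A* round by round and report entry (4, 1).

D(0):
  [0, -12, -2, -14, 0, -6]
  [-15, 0, -1, -16, -∞, -18]
  [-4, -4, 0, -3, -∞, -1]
  [-1, -19, -10, 0, -20, -10]
  [-13, 2, -13, -∞, 0, -13]
  [-9, 0, -∞, -18, -5, 0]
D(1):
  [0, -12, -2, -14, 0, -6]
  [-15, 0, -1, -16, -15, -18]
  [-4, -4, 0, -3, -4, -1]
  [-1, -13, -3, 0, -1, -7]
  [-13, 2, -13, -27, 0, -13]
  [-9, 0, -11, -18, -5, 0]
D(2):
  [0, -12, -2, -14, 0, -6]
  [-15, 0, -1, -16, -15, -18]
  [-4, -4, 0, -3, -4, -1]
  [-1, -13, -3, 0, -1, -7]
  [-13, 2, 1, -14, 0, -13]
  [-9, 0, -1, -16, -5, 0]
D(3):
  [0, -6, -2, -5, 0, -3]
  [-5, 0, -1, -4, -5, -2]
  [-4, -4, 0, -3, -4, -1]
  [-1, -7, -3, 0, -1, -4]
  [-3, 2, 1, -2, 0, 0]
  [-5, 0, -1, -4, -5, 0]
D(4):
  [0, -6, -2, -5, 0, -3]
  [-5, 0, -1, -4, -5, -2]
  [-4, -4, 0, -3, -4, -1]
  [-1, -7, -3, 0, -1, -4]
  [-3, 2, 1, -2, 0, 0]
  [-5, 0, -1, -4, -5, 0]
D(5):
  [0, 2, 1, -2, 0, 0]
  [-5, 0, -1, -4, -5, -2]
  [-4, -2, 0, -3, -4, -1]
  [-1, 1, 0, 0, -1, -1]
  [-3, 2, 1, -2, 0, 0]
  [-5, 0, -1, -4, -5, 0]
D(6):
  [0, 2, 1, -2, 0, 0]
  [-5, 0, -1, -4, -5, -2]
  [-4, -1, 0, -3, -4, -1]
  [-1, 1, 0, 0, -1, -1]
  [-3, 2, 1, -2, 0, 0]
  [-5, 0, -1, -4, -5, 0]
Answer: A*[4][1] = -1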